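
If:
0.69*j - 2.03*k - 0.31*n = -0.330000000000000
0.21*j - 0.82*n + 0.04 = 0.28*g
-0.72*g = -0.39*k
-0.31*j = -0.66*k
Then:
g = 0.25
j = 1.00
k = 0.47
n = 0.22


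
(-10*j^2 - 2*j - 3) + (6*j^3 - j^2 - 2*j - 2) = 6*j^3 - 11*j^2 - 4*j - 5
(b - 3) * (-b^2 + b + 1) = -b^3 + 4*b^2 - 2*b - 3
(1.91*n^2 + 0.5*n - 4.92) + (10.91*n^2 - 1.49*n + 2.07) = 12.82*n^2 - 0.99*n - 2.85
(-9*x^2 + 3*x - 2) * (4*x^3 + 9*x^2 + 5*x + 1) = -36*x^5 - 69*x^4 - 26*x^3 - 12*x^2 - 7*x - 2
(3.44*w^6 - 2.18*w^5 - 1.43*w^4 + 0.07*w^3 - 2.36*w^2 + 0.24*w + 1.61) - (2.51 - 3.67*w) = 3.44*w^6 - 2.18*w^5 - 1.43*w^4 + 0.07*w^3 - 2.36*w^2 + 3.91*w - 0.9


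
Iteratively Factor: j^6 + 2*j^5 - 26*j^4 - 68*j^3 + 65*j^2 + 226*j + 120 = (j - 5)*(j^5 + 7*j^4 + 9*j^3 - 23*j^2 - 50*j - 24) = (j - 5)*(j + 1)*(j^4 + 6*j^3 + 3*j^2 - 26*j - 24) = (j - 5)*(j + 1)*(j + 4)*(j^3 + 2*j^2 - 5*j - 6) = (j - 5)*(j + 1)^2*(j + 4)*(j^2 + j - 6) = (j - 5)*(j + 1)^2*(j + 3)*(j + 4)*(j - 2)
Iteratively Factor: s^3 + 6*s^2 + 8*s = (s + 4)*(s^2 + 2*s) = s*(s + 4)*(s + 2)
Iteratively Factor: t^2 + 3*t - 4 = (t - 1)*(t + 4)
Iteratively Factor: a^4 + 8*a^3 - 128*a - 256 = (a - 4)*(a^3 + 12*a^2 + 48*a + 64) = (a - 4)*(a + 4)*(a^2 + 8*a + 16) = (a - 4)*(a + 4)^2*(a + 4)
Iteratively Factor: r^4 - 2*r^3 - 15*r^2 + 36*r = (r + 4)*(r^3 - 6*r^2 + 9*r) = (r - 3)*(r + 4)*(r^2 - 3*r) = (r - 3)^2*(r + 4)*(r)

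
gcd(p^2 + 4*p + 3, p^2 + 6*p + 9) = p + 3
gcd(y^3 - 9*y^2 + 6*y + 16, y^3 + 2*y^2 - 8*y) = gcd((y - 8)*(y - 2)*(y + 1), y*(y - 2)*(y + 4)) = y - 2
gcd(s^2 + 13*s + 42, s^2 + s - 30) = s + 6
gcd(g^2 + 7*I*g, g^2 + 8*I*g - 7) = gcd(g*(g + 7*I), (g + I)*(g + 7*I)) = g + 7*I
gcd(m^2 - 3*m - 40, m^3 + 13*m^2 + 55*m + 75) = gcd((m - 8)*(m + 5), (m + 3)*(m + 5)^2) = m + 5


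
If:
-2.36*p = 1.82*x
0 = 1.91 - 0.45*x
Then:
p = -3.27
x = 4.24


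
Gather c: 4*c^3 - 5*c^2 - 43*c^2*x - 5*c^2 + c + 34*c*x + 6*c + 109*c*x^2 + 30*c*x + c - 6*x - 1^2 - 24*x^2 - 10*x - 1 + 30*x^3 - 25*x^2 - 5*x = 4*c^3 + c^2*(-43*x - 10) + c*(109*x^2 + 64*x + 8) + 30*x^3 - 49*x^2 - 21*x - 2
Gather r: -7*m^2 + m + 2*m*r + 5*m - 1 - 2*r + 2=-7*m^2 + 6*m + r*(2*m - 2) + 1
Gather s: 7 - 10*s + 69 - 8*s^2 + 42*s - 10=-8*s^2 + 32*s + 66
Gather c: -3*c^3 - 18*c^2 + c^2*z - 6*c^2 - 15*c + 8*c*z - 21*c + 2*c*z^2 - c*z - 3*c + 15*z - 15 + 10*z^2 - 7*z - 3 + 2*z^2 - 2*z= -3*c^3 + c^2*(z - 24) + c*(2*z^2 + 7*z - 39) + 12*z^2 + 6*z - 18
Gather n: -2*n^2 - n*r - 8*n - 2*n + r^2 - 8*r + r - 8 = -2*n^2 + n*(-r - 10) + r^2 - 7*r - 8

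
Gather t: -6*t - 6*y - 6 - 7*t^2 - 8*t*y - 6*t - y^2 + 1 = -7*t^2 + t*(-8*y - 12) - y^2 - 6*y - 5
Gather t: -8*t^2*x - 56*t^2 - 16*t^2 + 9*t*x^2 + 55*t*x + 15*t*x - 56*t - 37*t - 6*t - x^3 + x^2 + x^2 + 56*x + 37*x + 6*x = t^2*(-8*x - 72) + t*(9*x^2 + 70*x - 99) - x^3 + 2*x^2 + 99*x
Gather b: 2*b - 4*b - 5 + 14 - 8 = 1 - 2*b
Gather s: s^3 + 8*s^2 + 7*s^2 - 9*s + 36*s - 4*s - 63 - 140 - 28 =s^3 + 15*s^2 + 23*s - 231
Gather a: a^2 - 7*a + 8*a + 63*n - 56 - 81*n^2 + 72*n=a^2 + a - 81*n^2 + 135*n - 56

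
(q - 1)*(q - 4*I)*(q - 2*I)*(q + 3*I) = q^4 - q^3 - 3*I*q^3 + 10*q^2 + 3*I*q^2 - 10*q - 24*I*q + 24*I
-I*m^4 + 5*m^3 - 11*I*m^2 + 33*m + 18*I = (m - 3*I)*(m + I)*(m + 6*I)*(-I*m + 1)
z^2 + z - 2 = (z - 1)*(z + 2)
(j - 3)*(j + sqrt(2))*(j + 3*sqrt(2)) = j^3 - 3*j^2 + 4*sqrt(2)*j^2 - 12*sqrt(2)*j + 6*j - 18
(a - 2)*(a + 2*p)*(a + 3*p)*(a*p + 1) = a^4*p + 5*a^3*p^2 - 2*a^3*p + a^3 + 6*a^2*p^3 - 10*a^2*p^2 + 5*a^2*p - 2*a^2 - 12*a*p^3 + 6*a*p^2 - 10*a*p - 12*p^2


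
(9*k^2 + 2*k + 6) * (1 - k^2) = -9*k^4 - 2*k^3 + 3*k^2 + 2*k + 6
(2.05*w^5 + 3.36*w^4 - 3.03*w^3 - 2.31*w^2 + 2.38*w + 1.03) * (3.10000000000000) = 6.355*w^5 + 10.416*w^4 - 9.393*w^3 - 7.161*w^2 + 7.378*w + 3.193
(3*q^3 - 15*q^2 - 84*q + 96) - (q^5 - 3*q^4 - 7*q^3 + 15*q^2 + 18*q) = -q^5 + 3*q^4 + 10*q^3 - 30*q^2 - 102*q + 96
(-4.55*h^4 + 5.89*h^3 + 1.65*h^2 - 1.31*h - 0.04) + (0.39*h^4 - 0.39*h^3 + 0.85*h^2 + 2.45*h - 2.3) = -4.16*h^4 + 5.5*h^3 + 2.5*h^2 + 1.14*h - 2.34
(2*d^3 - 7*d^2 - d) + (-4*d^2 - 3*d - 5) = 2*d^3 - 11*d^2 - 4*d - 5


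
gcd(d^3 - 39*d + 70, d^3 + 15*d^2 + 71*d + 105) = d + 7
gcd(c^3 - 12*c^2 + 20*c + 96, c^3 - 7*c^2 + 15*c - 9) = 1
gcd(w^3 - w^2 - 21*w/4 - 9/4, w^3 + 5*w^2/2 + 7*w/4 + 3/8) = w^2 + 2*w + 3/4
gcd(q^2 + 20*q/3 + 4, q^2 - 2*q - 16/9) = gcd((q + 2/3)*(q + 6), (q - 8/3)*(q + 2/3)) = q + 2/3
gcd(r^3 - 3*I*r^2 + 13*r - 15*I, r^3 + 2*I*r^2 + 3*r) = r^2 + 2*I*r + 3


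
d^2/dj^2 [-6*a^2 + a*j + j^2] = 2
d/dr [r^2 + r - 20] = 2*r + 1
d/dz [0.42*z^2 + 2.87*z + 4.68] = 0.84*z + 2.87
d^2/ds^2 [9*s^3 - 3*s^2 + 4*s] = 54*s - 6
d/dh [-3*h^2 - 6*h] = -6*h - 6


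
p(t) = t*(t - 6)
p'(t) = 2*t - 6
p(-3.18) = 29.19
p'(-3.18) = -12.36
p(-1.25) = 9.06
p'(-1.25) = -8.50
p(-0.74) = 4.99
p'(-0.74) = -7.48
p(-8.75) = 129.06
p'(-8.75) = -23.50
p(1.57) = -6.96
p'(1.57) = -2.86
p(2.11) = -8.21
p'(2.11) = -1.78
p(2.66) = -8.88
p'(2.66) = -0.68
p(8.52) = 21.47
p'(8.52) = 11.04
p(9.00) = 27.00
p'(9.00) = 12.00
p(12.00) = 72.00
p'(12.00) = 18.00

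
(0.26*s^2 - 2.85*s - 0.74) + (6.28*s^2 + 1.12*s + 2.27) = 6.54*s^2 - 1.73*s + 1.53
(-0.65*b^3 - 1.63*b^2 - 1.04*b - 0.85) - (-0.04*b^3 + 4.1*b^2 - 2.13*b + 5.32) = -0.61*b^3 - 5.73*b^2 + 1.09*b - 6.17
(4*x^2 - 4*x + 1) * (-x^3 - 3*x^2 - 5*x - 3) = -4*x^5 - 8*x^4 - 9*x^3 + 5*x^2 + 7*x - 3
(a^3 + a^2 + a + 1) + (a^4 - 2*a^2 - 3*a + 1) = a^4 + a^3 - a^2 - 2*a + 2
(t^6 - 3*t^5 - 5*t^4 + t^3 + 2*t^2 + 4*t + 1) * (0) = 0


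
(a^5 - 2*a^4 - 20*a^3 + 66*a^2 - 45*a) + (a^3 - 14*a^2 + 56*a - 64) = a^5 - 2*a^4 - 19*a^3 + 52*a^2 + 11*a - 64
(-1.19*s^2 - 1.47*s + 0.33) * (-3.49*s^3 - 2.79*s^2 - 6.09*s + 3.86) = 4.1531*s^5 + 8.4504*s^4 + 10.1967*s^3 + 3.4382*s^2 - 7.6839*s + 1.2738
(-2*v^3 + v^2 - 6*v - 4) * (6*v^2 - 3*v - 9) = -12*v^5 + 12*v^4 - 21*v^3 - 15*v^2 + 66*v + 36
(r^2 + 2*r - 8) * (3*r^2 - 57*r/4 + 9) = 3*r^4 - 33*r^3/4 - 87*r^2/2 + 132*r - 72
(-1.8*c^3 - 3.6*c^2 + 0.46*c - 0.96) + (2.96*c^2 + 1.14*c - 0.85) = -1.8*c^3 - 0.64*c^2 + 1.6*c - 1.81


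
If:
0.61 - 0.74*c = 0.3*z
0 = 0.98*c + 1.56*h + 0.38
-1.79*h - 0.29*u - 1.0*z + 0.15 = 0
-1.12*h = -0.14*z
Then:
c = -1.56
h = 0.73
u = -24.26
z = 5.87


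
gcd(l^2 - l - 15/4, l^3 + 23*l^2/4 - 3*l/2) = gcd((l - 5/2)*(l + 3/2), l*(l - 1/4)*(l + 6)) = 1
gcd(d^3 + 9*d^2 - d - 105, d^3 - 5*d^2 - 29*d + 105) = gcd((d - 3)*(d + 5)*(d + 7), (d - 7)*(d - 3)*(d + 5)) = d^2 + 2*d - 15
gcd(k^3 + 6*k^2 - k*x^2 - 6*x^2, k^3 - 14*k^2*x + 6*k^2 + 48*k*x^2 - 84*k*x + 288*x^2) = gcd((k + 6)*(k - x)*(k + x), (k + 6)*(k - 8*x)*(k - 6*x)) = k + 6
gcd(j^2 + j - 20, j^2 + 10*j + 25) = j + 5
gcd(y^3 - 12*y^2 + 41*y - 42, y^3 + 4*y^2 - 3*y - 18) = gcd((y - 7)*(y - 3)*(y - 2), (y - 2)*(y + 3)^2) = y - 2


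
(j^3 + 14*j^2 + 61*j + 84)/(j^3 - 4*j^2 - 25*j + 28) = (j^2 + 10*j + 21)/(j^2 - 8*j + 7)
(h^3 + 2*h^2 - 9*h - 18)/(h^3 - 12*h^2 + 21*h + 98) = (h^2 - 9)/(h^2 - 14*h + 49)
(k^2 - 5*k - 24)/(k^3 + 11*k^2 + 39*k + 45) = (k - 8)/(k^2 + 8*k + 15)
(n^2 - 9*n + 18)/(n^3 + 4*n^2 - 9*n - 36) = (n - 6)/(n^2 + 7*n + 12)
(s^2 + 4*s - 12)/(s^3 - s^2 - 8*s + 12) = (s + 6)/(s^2 + s - 6)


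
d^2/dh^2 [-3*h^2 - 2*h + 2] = -6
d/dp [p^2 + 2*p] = 2*p + 2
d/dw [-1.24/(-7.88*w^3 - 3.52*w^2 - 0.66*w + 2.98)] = (-29.3136*w^2 - 8.7296*w - 0.8184)/(7.88*w^3 + 3.52*w^2 + 0.66*w - 2.98)^2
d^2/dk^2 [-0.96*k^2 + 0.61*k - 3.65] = -1.92000000000000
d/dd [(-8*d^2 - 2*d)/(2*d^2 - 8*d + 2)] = (17*d^2 - 8*d - 1)/(d^4 - 8*d^3 + 18*d^2 - 8*d + 1)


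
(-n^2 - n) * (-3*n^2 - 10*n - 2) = 3*n^4 + 13*n^3 + 12*n^2 + 2*n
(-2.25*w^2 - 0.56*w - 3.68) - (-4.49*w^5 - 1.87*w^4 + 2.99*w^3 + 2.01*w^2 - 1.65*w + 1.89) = 4.49*w^5 + 1.87*w^4 - 2.99*w^3 - 4.26*w^2 + 1.09*w - 5.57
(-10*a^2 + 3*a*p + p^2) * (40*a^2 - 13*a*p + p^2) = -400*a^4 + 250*a^3*p - 9*a^2*p^2 - 10*a*p^3 + p^4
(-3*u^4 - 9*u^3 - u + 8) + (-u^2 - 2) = -3*u^4 - 9*u^3 - u^2 - u + 6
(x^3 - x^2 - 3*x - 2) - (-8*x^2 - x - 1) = x^3 + 7*x^2 - 2*x - 1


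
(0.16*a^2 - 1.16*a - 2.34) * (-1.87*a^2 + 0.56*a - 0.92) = -0.2992*a^4 + 2.2588*a^3 + 3.579*a^2 - 0.2432*a + 2.1528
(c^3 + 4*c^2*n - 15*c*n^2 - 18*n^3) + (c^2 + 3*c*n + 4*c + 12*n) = c^3 + 4*c^2*n + c^2 - 15*c*n^2 + 3*c*n + 4*c - 18*n^3 + 12*n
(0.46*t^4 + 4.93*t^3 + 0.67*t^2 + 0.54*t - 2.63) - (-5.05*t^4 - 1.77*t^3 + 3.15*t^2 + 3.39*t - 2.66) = 5.51*t^4 + 6.7*t^3 - 2.48*t^2 - 2.85*t + 0.0300000000000002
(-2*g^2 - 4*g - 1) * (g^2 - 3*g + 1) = -2*g^4 + 2*g^3 + 9*g^2 - g - 1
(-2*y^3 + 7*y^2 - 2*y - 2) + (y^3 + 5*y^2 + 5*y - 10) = -y^3 + 12*y^2 + 3*y - 12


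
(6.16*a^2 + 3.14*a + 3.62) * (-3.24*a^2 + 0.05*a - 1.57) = -19.9584*a^4 - 9.8656*a^3 - 21.243*a^2 - 4.7488*a - 5.6834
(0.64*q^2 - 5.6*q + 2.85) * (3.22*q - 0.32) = 2.0608*q^3 - 18.2368*q^2 + 10.969*q - 0.912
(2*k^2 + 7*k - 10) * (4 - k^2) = -2*k^4 - 7*k^3 + 18*k^2 + 28*k - 40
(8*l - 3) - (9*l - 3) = -l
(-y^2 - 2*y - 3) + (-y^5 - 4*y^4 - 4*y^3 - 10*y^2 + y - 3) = -y^5 - 4*y^4 - 4*y^3 - 11*y^2 - y - 6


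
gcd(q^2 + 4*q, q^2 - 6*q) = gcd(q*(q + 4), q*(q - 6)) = q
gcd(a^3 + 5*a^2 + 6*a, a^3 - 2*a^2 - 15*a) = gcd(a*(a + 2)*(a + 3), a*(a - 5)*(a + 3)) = a^2 + 3*a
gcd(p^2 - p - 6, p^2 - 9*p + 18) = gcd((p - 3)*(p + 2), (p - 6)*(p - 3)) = p - 3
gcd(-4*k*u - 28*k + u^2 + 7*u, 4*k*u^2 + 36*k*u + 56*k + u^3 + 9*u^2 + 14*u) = u + 7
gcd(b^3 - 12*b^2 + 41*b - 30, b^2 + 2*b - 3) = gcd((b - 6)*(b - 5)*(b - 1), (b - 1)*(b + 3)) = b - 1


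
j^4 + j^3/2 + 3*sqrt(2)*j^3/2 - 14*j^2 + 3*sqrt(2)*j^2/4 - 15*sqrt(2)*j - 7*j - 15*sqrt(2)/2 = (j + 1/2)*(j - 5*sqrt(2)/2)*(j + sqrt(2))*(j + 3*sqrt(2))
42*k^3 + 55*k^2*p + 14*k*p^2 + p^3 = (k + p)*(6*k + p)*(7*k + p)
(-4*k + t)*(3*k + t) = -12*k^2 - k*t + t^2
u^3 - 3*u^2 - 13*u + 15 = (u - 5)*(u - 1)*(u + 3)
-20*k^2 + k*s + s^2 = (-4*k + s)*(5*k + s)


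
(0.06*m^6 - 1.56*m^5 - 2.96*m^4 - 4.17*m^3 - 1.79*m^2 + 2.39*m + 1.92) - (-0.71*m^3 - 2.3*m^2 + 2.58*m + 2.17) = 0.06*m^6 - 1.56*m^5 - 2.96*m^4 - 3.46*m^3 + 0.51*m^2 - 0.19*m - 0.25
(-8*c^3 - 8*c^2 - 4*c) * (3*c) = -24*c^4 - 24*c^3 - 12*c^2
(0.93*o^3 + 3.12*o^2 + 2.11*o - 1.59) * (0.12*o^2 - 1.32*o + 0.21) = 0.1116*o^5 - 0.8532*o^4 - 3.6699*o^3 - 2.3208*o^2 + 2.5419*o - 0.3339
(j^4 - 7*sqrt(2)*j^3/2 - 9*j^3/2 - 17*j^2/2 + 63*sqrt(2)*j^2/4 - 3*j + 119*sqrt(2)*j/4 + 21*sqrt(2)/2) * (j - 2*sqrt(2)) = j^5 - 11*sqrt(2)*j^4/2 - 9*j^4/2 + 11*j^3/2 + 99*sqrt(2)*j^3/4 - 66*j^2 + 187*sqrt(2)*j^2/4 - 119*j + 33*sqrt(2)*j/2 - 42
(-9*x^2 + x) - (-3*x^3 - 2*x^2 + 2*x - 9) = 3*x^3 - 7*x^2 - x + 9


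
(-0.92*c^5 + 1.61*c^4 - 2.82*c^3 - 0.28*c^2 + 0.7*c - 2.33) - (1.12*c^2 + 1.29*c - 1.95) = -0.92*c^5 + 1.61*c^4 - 2.82*c^3 - 1.4*c^2 - 0.59*c - 0.38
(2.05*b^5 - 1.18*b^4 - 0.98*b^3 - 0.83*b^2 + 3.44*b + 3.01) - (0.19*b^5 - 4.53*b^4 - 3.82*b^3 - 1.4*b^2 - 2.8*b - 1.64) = 1.86*b^5 + 3.35*b^4 + 2.84*b^3 + 0.57*b^2 + 6.24*b + 4.65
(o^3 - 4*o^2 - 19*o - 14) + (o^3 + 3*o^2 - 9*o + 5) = 2*o^3 - o^2 - 28*o - 9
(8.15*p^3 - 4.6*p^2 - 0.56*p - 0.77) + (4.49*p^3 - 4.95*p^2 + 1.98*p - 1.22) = 12.64*p^3 - 9.55*p^2 + 1.42*p - 1.99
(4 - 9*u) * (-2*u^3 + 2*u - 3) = 18*u^4 - 8*u^3 - 18*u^2 + 35*u - 12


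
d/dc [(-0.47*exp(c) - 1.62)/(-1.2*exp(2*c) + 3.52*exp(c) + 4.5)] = (-0.564*exp(2*c) - 3.888*exp(c) + 3.5874)*exp(c)/(1.44*exp(4*c) - 8.448*exp(3*c) + 1.5904*exp(2*c) + 31.68*exp(c) + 20.25)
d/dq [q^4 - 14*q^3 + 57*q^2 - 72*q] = 4*q^3 - 42*q^2 + 114*q - 72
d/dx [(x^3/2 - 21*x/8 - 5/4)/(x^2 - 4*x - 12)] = (4*x^2 - 48*x + 53)/(8*(x^2 - 12*x + 36))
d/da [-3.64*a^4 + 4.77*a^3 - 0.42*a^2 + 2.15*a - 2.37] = -14.56*a^3 + 14.31*a^2 - 0.84*a + 2.15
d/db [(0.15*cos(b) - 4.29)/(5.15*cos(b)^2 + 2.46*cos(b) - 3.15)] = (0.7725*cos(b)^2 - 44.187*cos(b) - 10.0809)*sin(b)/(26.5225*cos(b)^4 + 25.338*cos(b)^3 - 26.3934*cos(b)^2 - 15.498*cos(b) + 9.9225)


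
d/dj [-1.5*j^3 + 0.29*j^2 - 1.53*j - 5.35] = -4.5*j^2 + 0.58*j - 1.53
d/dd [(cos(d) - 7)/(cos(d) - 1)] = -6*sin(d)/(cos(d) - 1)^2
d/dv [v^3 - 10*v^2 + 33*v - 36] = 3*v^2 - 20*v + 33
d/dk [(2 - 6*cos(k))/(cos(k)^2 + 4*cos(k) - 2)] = 2*(-3*cos(k)^2 + 2*cos(k) - 2)*sin(k)/(cos(k)^2 + 4*cos(k) - 2)^2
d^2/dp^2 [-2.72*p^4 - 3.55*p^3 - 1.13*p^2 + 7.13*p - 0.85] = -32.64*p^2 - 21.3*p - 2.26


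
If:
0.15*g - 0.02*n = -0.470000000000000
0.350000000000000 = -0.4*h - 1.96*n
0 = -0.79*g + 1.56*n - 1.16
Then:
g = -3.25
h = 3.56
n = -0.90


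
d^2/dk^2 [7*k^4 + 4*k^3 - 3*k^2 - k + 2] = 84*k^2 + 24*k - 6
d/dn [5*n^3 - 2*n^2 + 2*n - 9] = 15*n^2 - 4*n + 2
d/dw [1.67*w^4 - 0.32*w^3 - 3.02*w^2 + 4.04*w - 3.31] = 6.68*w^3 - 0.96*w^2 - 6.04*w + 4.04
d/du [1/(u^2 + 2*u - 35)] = 2*(-u - 1)/(u^2 + 2*u - 35)^2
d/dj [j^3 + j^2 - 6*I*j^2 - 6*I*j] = 3*j^2 + j*(2 - 12*I) - 6*I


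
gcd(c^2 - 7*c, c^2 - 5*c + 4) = 1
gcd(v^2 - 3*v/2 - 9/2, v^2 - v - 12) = 1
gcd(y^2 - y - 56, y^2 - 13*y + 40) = y - 8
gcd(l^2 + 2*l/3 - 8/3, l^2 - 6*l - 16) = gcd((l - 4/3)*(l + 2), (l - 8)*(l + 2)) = l + 2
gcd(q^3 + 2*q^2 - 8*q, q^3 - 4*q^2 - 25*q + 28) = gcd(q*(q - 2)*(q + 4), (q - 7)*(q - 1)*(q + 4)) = q + 4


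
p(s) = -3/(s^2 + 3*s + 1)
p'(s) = -3*(-2*s - 3)/(s^2 + 3*s + 1)^2 = 3*(2*s + 3)/(s^2 + 3*s + 1)^2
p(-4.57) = -0.37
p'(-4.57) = -0.28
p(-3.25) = -1.66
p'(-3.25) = -3.20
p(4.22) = -0.10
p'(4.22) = 0.03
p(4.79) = -0.08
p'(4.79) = 0.03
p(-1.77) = 2.55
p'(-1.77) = -1.17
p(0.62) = -0.92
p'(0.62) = 1.21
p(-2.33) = 5.35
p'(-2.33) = -15.82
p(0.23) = -1.72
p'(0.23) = 3.42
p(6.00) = -0.05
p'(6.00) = 0.01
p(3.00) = -0.16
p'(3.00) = 0.07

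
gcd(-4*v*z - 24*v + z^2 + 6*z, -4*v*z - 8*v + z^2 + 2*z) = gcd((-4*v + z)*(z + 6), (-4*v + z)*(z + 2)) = -4*v + z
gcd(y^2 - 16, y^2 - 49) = 1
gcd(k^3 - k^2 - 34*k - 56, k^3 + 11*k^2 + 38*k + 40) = k^2 + 6*k + 8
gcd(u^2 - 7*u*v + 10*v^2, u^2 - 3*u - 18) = 1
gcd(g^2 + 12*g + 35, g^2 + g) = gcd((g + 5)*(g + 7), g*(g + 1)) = 1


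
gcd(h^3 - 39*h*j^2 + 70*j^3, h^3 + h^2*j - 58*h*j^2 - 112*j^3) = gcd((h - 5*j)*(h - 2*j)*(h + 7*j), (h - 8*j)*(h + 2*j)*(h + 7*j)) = h + 7*j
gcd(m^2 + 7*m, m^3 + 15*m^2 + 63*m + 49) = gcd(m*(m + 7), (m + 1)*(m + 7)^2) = m + 7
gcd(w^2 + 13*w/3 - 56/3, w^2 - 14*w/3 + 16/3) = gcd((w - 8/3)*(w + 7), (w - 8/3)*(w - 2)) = w - 8/3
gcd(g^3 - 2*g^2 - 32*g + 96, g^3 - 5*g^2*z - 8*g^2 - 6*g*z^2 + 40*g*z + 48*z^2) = 1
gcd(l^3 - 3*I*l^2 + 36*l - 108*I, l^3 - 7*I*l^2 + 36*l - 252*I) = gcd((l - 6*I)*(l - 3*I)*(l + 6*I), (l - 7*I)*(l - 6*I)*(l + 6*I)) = l^2 + 36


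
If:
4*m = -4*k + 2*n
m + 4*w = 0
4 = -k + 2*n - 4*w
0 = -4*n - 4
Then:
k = -13/4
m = 11/4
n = -1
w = -11/16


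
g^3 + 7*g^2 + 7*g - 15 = (g - 1)*(g + 3)*(g + 5)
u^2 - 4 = (u - 2)*(u + 2)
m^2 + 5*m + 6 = (m + 2)*(m + 3)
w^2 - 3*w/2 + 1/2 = (w - 1)*(w - 1/2)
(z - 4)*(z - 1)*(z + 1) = z^3 - 4*z^2 - z + 4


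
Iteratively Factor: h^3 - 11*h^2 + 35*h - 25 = (h - 1)*(h^2 - 10*h + 25) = (h - 5)*(h - 1)*(h - 5)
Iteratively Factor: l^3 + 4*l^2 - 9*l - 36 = (l + 3)*(l^2 + l - 12) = (l - 3)*(l + 3)*(l + 4)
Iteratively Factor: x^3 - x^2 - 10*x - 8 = (x + 2)*(x^2 - 3*x - 4) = (x + 1)*(x + 2)*(x - 4)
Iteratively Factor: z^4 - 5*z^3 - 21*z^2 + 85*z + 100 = (z + 4)*(z^3 - 9*z^2 + 15*z + 25) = (z + 1)*(z + 4)*(z^2 - 10*z + 25) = (z - 5)*(z + 1)*(z + 4)*(z - 5)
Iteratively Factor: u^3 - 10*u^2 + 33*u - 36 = (u - 4)*(u^2 - 6*u + 9) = (u - 4)*(u - 3)*(u - 3)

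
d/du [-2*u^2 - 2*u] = -4*u - 2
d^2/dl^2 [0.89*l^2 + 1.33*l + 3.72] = 1.78000000000000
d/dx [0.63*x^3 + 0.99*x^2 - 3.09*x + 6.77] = 1.89*x^2 + 1.98*x - 3.09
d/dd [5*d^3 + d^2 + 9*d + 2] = 15*d^2 + 2*d + 9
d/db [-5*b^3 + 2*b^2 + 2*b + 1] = -15*b^2 + 4*b + 2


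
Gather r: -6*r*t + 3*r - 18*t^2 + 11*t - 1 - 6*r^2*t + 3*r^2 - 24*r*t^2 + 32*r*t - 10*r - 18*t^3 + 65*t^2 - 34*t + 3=r^2*(3 - 6*t) + r*(-24*t^2 + 26*t - 7) - 18*t^3 + 47*t^2 - 23*t + 2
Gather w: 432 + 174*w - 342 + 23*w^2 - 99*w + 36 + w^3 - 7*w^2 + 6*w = w^3 + 16*w^2 + 81*w + 126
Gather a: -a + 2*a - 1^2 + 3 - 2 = a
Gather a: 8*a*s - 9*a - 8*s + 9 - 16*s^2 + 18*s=a*(8*s - 9) - 16*s^2 + 10*s + 9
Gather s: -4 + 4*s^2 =4*s^2 - 4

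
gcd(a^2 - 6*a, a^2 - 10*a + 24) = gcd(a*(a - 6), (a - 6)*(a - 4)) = a - 6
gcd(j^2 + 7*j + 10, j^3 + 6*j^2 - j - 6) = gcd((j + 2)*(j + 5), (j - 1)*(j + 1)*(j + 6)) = 1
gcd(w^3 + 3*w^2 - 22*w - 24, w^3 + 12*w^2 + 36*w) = w + 6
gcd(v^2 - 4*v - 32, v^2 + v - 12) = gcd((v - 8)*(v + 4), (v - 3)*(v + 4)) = v + 4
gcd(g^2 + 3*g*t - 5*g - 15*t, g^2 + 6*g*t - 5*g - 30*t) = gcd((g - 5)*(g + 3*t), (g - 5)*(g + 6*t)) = g - 5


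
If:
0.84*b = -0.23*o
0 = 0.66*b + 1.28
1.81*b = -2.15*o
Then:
No Solution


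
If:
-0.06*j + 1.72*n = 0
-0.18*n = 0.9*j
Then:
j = 0.00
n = 0.00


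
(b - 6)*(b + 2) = b^2 - 4*b - 12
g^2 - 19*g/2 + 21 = (g - 6)*(g - 7/2)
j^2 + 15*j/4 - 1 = (j - 1/4)*(j + 4)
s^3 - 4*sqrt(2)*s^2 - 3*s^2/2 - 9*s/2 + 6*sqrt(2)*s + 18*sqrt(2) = (s - 3)*(s + 3/2)*(s - 4*sqrt(2))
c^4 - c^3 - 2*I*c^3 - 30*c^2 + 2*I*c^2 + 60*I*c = c*(c - 6)*(c + 5)*(c - 2*I)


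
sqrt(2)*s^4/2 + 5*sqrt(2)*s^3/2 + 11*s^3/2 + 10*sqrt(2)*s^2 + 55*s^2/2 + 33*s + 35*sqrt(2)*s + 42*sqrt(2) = (s + 3)*(s + 2*sqrt(2))*(s + 7*sqrt(2)/2)*(sqrt(2)*s/2 + sqrt(2))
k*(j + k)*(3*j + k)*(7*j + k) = 21*j^3*k + 31*j^2*k^2 + 11*j*k^3 + k^4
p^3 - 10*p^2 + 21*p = p*(p - 7)*(p - 3)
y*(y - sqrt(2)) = y^2 - sqrt(2)*y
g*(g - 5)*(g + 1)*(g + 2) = g^4 - 2*g^3 - 13*g^2 - 10*g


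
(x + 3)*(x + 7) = x^2 + 10*x + 21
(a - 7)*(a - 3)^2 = a^3 - 13*a^2 + 51*a - 63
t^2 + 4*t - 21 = (t - 3)*(t + 7)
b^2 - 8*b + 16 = (b - 4)^2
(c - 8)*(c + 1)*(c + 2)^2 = c^4 - 3*c^3 - 32*c^2 - 60*c - 32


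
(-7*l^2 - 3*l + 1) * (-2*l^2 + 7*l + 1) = 14*l^4 - 43*l^3 - 30*l^2 + 4*l + 1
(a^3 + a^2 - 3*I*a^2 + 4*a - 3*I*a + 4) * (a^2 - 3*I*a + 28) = a^5 + a^4 - 6*I*a^4 + 23*a^3 - 6*I*a^3 + 23*a^2 - 96*I*a^2 + 112*a - 96*I*a + 112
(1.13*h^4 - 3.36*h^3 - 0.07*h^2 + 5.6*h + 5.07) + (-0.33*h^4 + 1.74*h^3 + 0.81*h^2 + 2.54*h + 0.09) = 0.8*h^4 - 1.62*h^3 + 0.74*h^2 + 8.14*h + 5.16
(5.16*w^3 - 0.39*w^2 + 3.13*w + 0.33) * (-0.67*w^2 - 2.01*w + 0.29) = -3.4572*w^5 - 10.1103*w^4 + 0.1832*w^3 - 6.6255*w^2 + 0.2444*w + 0.0957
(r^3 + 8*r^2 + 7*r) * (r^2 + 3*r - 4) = r^5 + 11*r^4 + 27*r^3 - 11*r^2 - 28*r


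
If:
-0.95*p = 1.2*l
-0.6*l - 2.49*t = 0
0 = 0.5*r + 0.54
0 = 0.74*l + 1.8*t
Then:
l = 0.00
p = 0.00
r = -1.08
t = 0.00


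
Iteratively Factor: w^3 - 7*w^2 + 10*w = (w - 5)*(w^2 - 2*w) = (w - 5)*(w - 2)*(w)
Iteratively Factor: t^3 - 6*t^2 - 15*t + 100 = (t - 5)*(t^2 - t - 20) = (t - 5)^2*(t + 4)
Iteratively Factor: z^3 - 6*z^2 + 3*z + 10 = (z - 5)*(z^2 - z - 2) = (z - 5)*(z - 2)*(z + 1)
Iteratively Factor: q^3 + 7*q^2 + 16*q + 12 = (q + 3)*(q^2 + 4*q + 4) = (q + 2)*(q + 3)*(q + 2)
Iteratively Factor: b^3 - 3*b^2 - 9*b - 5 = (b + 1)*(b^2 - 4*b - 5) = (b + 1)^2*(b - 5)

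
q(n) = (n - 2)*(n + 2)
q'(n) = 2*n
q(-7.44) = 51.35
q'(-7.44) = -14.88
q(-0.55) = -3.70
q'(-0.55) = -1.10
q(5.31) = 24.20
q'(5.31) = 10.62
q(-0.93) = -3.14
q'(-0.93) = -1.86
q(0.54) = -3.71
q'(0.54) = 1.08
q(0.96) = -3.08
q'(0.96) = 1.92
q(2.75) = 3.56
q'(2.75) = 5.50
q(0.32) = -3.90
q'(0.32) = 0.64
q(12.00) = 140.00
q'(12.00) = 24.00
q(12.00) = 140.00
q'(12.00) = 24.00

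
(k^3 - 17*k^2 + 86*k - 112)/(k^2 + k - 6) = (k^2 - 15*k + 56)/(k + 3)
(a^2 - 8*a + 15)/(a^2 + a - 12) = (a - 5)/(a + 4)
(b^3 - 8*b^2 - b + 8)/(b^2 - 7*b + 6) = (b^2 - 7*b - 8)/(b - 6)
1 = 1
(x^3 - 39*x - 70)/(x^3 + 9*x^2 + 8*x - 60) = (x^2 - 5*x - 14)/(x^2 + 4*x - 12)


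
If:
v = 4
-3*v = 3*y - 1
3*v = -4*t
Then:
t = -3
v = 4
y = -11/3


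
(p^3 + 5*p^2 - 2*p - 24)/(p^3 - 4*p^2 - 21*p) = (p^2 + 2*p - 8)/(p*(p - 7))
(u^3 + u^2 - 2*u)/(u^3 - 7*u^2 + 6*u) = (u + 2)/(u - 6)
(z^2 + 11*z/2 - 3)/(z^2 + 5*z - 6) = (z - 1/2)/(z - 1)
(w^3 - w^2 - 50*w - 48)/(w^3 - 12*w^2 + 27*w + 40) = (w + 6)/(w - 5)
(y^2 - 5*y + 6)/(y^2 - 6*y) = (y^2 - 5*y + 6)/(y*(y - 6))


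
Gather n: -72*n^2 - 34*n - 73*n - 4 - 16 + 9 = -72*n^2 - 107*n - 11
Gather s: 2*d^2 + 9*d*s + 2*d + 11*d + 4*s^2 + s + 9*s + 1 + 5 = 2*d^2 + 13*d + 4*s^2 + s*(9*d + 10) + 6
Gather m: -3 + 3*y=3*y - 3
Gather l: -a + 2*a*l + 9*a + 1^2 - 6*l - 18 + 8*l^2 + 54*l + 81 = 8*a + 8*l^2 + l*(2*a + 48) + 64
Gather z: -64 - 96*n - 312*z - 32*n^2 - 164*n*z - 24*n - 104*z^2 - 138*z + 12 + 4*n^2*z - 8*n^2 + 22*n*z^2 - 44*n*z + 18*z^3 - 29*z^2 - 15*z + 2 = -40*n^2 - 120*n + 18*z^3 + z^2*(22*n - 133) + z*(4*n^2 - 208*n - 465) - 50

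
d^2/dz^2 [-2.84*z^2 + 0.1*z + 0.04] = -5.68000000000000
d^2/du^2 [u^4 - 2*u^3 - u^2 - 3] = 12*u^2 - 12*u - 2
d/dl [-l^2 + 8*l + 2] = 8 - 2*l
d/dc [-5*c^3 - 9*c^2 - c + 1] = -15*c^2 - 18*c - 1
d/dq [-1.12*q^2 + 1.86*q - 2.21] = 1.86 - 2.24*q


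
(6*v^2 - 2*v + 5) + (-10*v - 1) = 6*v^2 - 12*v + 4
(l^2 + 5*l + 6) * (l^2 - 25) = l^4 + 5*l^3 - 19*l^2 - 125*l - 150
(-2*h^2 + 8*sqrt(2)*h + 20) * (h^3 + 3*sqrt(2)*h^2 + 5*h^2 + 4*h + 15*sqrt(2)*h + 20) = -2*h^5 - 10*h^4 + 2*sqrt(2)*h^4 + 10*sqrt(2)*h^3 + 60*h^3 + 92*sqrt(2)*h^2 + 300*h^2 + 80*h + 460*sqrt(2)*h + 400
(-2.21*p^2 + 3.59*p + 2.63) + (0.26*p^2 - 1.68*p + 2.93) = -1.95*p^2 + 1.91*p + 5.56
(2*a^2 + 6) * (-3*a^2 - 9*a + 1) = -6*a^4 - 18*a^3 - 16*a^2 - 54*a + 6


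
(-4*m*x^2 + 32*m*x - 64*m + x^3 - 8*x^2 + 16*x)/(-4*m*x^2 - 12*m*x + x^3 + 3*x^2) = (x^2 - 8*x + 16)/(x*(x + 3))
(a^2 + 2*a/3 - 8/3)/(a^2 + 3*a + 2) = (a - 4/3)/(a + 1)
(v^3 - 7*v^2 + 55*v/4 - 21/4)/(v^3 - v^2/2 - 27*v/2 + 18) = (4*v^2 - 16*v + 7)/(2*(2*v^2 + 5*v - 12))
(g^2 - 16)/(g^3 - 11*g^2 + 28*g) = (g + 4)/(g*(g - 7))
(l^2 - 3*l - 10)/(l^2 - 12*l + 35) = (l + 2)/(l - 7)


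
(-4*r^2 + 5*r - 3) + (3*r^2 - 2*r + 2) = -r^2 + 3*r - 1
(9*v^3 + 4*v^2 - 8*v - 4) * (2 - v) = -9*v^4 + 14*v^3 + 16*v^2 - 12*v - 8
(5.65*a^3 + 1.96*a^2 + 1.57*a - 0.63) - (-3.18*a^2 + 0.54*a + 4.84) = 5.65*a^3 + 5.14*a^2 + 1.03*a - 5.47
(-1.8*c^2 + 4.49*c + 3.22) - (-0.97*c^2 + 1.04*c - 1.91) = -0.83*c^2 + 3.45*c + 5.13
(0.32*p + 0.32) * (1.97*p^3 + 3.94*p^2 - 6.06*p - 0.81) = 0.6304*p^4 + 1.8912*p^3 - 0.6784*p^2 - 2.1984*p - 0.2592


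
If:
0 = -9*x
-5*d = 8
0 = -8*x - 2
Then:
No Solution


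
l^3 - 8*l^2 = l^2*(l - 8)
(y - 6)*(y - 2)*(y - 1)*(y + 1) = y^4 - 8*y^3 + 11*y^2 + 8*y - 12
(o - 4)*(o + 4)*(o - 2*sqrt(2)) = o^3 - 2*sqrt(2)*o^2 - 16*o + 32*sqrt(2)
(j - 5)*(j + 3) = j^2 - 2*j - 15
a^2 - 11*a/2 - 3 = (a - 6)*(a + 1/2)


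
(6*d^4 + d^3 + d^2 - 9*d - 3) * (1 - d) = -6*d^5 + 5*d^4 + 10*d^2 - 6*d - 3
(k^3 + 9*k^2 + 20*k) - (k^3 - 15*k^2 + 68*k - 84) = 24*k^2 - 48*k + 84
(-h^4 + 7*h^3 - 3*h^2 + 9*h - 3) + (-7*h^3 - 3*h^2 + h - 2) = -h^4 - 6*h^2 + 10*h - 5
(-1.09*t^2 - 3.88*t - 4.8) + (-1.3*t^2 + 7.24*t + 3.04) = -2.39*t^2 + 3.36*t - 1.76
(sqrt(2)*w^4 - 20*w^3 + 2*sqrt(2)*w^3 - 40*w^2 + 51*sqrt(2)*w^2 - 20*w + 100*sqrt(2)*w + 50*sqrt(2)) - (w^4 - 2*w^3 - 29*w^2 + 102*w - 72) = -w^4 + sqrt(2)*w^4 - 18*w^3 + 2*sqrt(2)*w^3 - 11*w^2 + 51*sqrt(2)*w^2 - 122*w + 100*sqrt(2)*w + 50*sqrt(2) + 72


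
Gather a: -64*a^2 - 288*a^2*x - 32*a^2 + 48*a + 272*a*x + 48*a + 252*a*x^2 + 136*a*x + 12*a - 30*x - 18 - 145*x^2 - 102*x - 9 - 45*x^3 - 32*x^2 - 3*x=a^2*(-288*x - 96) + a*(252*x^2 + 408*x + 108) - 45*x^3 - 177*x^2 - 135*x - 27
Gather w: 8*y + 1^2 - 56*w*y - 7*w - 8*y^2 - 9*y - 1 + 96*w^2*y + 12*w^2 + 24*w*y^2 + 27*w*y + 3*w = w^2*(96*y + 12) + w*(24*y^2 - 29*y - 4) - 8*y^2 - y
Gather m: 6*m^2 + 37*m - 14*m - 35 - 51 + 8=6*m^2 + 23*m - 78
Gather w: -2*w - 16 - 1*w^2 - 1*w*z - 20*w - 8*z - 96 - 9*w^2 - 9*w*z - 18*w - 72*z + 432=-10*w^2 + w*(-10*z - 40) - 80*z + 320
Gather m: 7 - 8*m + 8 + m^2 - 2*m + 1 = m^2 - 10*m + 16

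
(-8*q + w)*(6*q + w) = -48*q^2 - 2*q*w + w^2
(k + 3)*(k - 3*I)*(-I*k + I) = -I*k^3 - 3*k^2 - 2*I*k^2 - 6*k + 3*I*k + 9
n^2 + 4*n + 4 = (n + 2)^2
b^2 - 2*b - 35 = (b - 7)*(b + 5)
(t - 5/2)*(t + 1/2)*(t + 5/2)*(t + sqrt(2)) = t^4 + t^3/2 + sqrt(2)*t^3 - 25*t^2/4 + sqrt(2)*t^2/2 - 25*sqrt(2)*t/4 - 25*t/8 - 25*sqrt(2)/8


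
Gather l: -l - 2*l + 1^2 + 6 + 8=15 - 3*l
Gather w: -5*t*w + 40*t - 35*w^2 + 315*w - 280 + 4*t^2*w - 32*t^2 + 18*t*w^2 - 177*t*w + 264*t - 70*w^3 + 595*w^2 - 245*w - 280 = -32*t^2 + 304*t - 70*w^3 + w^2*(18*t + 560) + w*(4*t^2 - 182*t + 70) - 560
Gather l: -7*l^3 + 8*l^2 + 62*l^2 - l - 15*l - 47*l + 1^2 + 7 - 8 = -7*l^3 + 70*l^2 - 63*l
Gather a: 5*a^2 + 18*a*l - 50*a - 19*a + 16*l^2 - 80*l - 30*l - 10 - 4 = 5*a^2 + a*(18*l - 69) + 16*l^2 - 110*l - 14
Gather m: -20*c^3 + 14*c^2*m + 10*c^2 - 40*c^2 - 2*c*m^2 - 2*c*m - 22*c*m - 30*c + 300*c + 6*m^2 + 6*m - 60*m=-20*c^3 - 30*c^2 + 270*c + m^2*(6 - 2*c) + m*(14*c^2 - 24*c - 54)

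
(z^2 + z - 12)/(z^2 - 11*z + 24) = (z + 4)/(z - 8)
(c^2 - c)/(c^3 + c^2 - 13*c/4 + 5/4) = 4*c/(4*c^2 + 8*c - 5)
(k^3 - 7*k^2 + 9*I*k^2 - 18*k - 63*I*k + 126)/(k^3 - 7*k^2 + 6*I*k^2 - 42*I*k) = (k + 3*I)/k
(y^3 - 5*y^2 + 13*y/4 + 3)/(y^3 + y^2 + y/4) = (2*y^2 - 11*y + 12)/(y*(2*y + 1))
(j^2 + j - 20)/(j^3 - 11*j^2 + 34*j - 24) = (j + 5)/(j^2 - 7*j + 6)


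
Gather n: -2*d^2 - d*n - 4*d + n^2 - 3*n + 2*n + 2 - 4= -2*d^2 - 4*d + n^2 + n*(-d - 1) - 2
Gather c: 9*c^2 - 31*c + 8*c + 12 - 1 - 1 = 9*c^2 - 23*c + 10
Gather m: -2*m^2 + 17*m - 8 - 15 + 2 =-2*m^2 + 17*m - 21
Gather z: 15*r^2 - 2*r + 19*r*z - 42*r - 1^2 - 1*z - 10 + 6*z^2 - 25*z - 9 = 15*r^2 - 44*r + 6*z^2 + z*(19*r - 26) - 20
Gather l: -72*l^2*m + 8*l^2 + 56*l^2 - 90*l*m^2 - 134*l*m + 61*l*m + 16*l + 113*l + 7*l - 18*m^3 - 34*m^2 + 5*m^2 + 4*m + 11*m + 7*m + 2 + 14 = l^2*(64 - 72*m) + l*(-90*m^2 - 73*m + 136) - 18*m^3 - 29*m^2 + 22*m + 16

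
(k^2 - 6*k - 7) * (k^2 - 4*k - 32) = k^4 - 10*k^3 - 15*k^2 + 220*k + 224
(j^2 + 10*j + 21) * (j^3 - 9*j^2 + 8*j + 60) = j^5 + j^4 - 61*j^3 - 49*j^2 + 768*j + 1260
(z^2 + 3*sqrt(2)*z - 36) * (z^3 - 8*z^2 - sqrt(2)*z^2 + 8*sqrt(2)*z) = z^5 - 8*z^4 + 2*sqrt(2)*z^4 - 42*z^3 - 16*sqrt(2)*z^3 + 36*sqrt(2)*z^2 + 336*z^2 - 288*sqrt(2)*z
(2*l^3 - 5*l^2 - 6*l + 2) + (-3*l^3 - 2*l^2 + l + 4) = -l^3 - 7*l^2 - 5*l + 6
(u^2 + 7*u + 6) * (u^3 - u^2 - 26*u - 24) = u^5 + 6*u^4 - 27*u^3 - 212*u^2 - 324*u - 144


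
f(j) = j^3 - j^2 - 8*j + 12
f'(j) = 3*j^2 - 2*j - 8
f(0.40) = 8.70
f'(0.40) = -8.32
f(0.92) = 4.57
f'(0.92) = -7.30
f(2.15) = 0.12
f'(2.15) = 1.57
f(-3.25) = -6.89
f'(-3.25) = 30.19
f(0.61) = 6.97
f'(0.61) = -8.10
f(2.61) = 2.09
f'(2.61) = 7.22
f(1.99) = 0.00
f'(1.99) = -0.10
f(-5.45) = -135.98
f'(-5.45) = 92.01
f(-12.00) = -1764.00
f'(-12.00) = 448.00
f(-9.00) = -726.00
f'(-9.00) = 253.00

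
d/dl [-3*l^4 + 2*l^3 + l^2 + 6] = 2*l*(-6*l^2 + 3*l + 1)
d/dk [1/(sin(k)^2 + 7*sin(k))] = -(2*sin(k) + 7)*cos(k)/((sin(k) + 7)^2*sin(k)^2)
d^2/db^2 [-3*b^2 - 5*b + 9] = -6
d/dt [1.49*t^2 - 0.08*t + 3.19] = 2.98*t - 0.08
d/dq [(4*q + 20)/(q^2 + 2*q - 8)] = 4*(q^2 + 2*q - 2*(q + 1)*(q + 5) - 8)/(q^2 + 2*q - 8)^2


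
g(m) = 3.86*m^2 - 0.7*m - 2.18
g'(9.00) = 68.78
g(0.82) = -0.16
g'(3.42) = 25.70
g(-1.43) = 6.71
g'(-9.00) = -70.18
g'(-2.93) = -23.32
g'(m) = 7.72*m - 0.7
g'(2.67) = 19.91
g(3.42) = 40.57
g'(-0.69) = -6.03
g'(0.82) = 5.63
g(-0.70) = 0.20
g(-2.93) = 33.01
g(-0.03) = -2.16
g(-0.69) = 0.14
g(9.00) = 304.18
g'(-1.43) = -11.74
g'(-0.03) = -0.93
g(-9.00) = 316.78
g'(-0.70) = -6.10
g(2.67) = 23.47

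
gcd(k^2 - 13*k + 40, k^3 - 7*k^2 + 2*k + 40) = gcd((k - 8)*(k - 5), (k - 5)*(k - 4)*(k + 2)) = k - 5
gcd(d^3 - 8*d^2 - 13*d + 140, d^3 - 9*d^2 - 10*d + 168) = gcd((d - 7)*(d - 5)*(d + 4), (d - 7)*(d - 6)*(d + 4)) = d^2 - 3*d - 28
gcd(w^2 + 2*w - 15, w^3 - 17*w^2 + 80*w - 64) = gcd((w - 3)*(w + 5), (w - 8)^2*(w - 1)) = 1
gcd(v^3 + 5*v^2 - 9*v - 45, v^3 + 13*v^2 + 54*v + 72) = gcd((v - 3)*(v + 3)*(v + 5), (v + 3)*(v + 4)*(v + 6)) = v + 3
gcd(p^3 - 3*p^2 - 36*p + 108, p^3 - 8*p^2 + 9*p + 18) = p^2 - 9*p + 18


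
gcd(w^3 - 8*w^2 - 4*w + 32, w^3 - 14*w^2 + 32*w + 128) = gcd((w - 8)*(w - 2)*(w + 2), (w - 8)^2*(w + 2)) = w^2 - 6*w - 16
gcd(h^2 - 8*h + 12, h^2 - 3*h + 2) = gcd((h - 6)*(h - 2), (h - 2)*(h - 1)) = h - 2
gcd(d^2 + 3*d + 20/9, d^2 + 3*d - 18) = 1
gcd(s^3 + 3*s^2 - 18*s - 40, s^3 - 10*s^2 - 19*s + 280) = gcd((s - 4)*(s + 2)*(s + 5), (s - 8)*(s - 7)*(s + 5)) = s + 5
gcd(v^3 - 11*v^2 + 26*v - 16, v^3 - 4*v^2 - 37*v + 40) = v^2 - 9*v + 8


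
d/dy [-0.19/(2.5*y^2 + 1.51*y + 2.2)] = (0.95*y + 0.2869)/(2.5*y^2 + 1.51*y + 2.2)^2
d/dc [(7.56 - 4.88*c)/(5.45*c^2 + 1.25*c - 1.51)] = (26.596*c^2 - 82.404*c - 2.0812)/(29.7025*c^4 + 13.625*c^3 - 14.8965*c^2 - 3.775*c + 2.2801)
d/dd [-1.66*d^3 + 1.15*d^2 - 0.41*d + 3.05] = -4.98*d^2 + 2.3*d - 0.41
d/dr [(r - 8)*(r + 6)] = 2*r - 2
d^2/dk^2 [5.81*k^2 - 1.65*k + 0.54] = 11.6200000000000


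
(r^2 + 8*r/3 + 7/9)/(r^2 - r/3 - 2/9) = (3*r + 7)/(3*r - 2)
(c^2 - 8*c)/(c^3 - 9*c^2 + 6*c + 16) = c/(c^2 - c - 2)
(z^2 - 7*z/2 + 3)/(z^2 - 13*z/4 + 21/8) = 4*(z - 2)/(4*z - 7)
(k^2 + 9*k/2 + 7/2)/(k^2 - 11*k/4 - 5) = 2*(2*k^2 + 9*k + 7)/(4*k^2 - 11*k - 20)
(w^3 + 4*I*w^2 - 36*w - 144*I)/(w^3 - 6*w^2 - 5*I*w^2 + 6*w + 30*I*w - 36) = (w^2 + w*(6 + 4*I) + 24*I)/(w^2 - 5*I*w + 6)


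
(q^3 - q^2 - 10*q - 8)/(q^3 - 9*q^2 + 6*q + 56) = (q + 1)/(q - 7)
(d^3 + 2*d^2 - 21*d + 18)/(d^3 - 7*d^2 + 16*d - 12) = (d^2 + 5*d - 6)/(d^2 - 4*d + 4)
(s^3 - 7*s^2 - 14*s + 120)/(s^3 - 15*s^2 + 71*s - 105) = (s^2 - 2*s - 24)/(s^2 - 10*s + 21)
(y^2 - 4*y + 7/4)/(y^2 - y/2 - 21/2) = (y - 1/2)/(y + 3)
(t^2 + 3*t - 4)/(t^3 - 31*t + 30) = (t + 4)/(t^2 + t - 30)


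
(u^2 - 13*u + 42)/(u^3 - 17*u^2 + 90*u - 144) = (u - 7)/(u^2 - 11*u + 24)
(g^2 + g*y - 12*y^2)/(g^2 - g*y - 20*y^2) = (-g + 3*y)/(-g + 5*y)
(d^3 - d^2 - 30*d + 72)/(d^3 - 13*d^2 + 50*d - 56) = (d^2 + 3*d - 18)/(d^2 - 9*d + 14)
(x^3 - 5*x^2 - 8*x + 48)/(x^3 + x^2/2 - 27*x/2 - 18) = 2*(x - 4)/(2*x + 3)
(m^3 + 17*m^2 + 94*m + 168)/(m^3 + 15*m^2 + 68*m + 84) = (m + 4)/(m + 2)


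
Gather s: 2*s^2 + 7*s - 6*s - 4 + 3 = 2*s^2 + s - 1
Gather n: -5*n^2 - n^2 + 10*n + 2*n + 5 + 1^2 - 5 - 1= -6*n^2 + 12*n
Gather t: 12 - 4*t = 12 - 4*t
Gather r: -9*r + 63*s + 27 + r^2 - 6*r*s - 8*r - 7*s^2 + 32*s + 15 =r^2 + r*(-6*s - 17) - 7*s^2 + 95*s + 42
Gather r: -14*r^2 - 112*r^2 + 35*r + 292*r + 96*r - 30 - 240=-126*r^2 + 423*r - 270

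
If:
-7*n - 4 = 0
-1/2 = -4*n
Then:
No Solution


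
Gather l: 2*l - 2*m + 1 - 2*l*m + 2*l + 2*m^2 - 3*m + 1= l*(4 - 2*m) + 2*m^2 - 5*m + 2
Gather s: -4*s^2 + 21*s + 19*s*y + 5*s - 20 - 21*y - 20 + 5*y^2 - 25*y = -4*s^2 + s*(19*y + 26) + 5*y^2 - 46*y - 40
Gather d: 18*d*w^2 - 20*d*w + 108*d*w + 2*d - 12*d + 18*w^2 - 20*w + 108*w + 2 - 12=d*(18*w^2 + 88*w - 10) + 18*w^2 + 88*w - 10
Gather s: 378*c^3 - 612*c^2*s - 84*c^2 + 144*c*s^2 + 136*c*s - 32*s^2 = 378*c^3 - 84*c^2 + s^2*(144*c - 32) + s*(-612*c^2 + 136*c)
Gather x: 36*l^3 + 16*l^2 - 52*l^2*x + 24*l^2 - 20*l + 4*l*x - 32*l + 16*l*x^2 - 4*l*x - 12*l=36*l^3 - 52*l^2*x + 40*l^2 + 16*l*x^2 - 64*l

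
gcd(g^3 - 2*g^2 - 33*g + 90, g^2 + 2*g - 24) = g + 6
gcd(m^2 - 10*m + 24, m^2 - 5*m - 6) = m - 6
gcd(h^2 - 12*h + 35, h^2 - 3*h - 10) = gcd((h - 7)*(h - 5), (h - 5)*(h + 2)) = h - 5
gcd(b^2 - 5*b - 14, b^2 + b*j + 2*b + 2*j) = b + 2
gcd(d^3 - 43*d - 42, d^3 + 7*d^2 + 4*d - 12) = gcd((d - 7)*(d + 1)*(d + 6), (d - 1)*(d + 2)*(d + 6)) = d + 6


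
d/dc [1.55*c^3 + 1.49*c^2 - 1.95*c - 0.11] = 4.65*c^2 + 2.98*c - 1.95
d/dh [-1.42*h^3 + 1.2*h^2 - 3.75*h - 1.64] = -4.26*h^2 + 2.4*h - 3.75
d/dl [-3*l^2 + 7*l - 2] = 7 - 6*l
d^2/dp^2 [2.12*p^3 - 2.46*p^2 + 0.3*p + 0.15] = 12.72*p - 4.92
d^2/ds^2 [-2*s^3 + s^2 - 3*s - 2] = 2 - 12*s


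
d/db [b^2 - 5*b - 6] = 2*b - 5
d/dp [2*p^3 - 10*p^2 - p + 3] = 6*p^2 - 20*p - 1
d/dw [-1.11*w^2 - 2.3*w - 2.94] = -2.22*w - 2.3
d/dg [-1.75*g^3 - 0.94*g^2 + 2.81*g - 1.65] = -5.25*g^2 - 1.88*g + 2.81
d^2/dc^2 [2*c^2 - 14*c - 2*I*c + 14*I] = 4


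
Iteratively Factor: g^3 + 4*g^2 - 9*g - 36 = (g - 3)*(g^2 + 7*g + 12) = (g - 3)*(g + 4)*(g + 3)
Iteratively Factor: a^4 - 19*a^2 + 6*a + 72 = (a - 3)*(a^3 + 3*a^2 - 10*a - 24) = (a - 3)^2*(a^2 + 6*a + 8) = (a - 3)^2*(a + 4)*(a + 2)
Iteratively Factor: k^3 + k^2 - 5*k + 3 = (k - 1)*(k^2 + 2*k - 3) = (k - 1)^2*(k + 3)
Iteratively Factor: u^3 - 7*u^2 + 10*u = (u - 5)*(u^2 - 2*u) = u*(u - 5)*(u - 2)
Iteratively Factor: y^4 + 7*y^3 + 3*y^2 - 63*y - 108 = (y + 3)*(y^3 + 4*y^2 - 9*y - 36) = (y + 3)*(y + 4)*(y^2 - 9) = (y + 3)^2*(y + 4)*(y - 3)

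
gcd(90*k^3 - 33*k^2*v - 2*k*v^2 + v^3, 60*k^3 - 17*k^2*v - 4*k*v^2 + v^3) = 15*k^2 - 8*k*v + v^2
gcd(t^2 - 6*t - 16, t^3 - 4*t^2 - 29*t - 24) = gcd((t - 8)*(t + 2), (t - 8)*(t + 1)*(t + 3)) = t - 8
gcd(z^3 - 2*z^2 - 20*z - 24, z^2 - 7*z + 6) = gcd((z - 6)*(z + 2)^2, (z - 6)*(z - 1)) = z - 6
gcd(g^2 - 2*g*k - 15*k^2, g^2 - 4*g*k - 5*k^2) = g - 5*k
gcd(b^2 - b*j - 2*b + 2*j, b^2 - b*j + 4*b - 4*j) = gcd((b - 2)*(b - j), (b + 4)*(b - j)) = b - j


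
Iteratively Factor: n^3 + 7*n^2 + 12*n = (n + 3)*(n^2 + 4*n) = (n + 3)*(n + 4)*(n)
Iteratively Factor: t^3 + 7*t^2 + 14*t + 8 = (t + 1)*(t^2 + 6*t + 8) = (t + 1)*(t + 4)*(t + 2)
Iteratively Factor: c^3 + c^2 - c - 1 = (c - 1)*(c^2 + 2*c + 1) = (c - 1)*(c + 1)*(c + 1)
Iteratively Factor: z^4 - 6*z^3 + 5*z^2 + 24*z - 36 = (z - 3)*(z^3 - 3*z^2 - 4*z + 12) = (z - 3)*(z - 2)*(z^2 - z - 6) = (z - 3)*(z - 2)*(z + 2)*(z - 3)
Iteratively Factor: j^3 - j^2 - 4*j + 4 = (j - 2)*(j^2 + j - 2) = (j - 2)*(j - 1)*(j + 2)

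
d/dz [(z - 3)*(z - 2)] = 2*z - 5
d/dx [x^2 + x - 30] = 2*x + 1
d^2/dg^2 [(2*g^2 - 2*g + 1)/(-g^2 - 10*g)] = 2*(22*g^3 - 3*g^2 - 30*g - 100)/(g^3*(g^3 + 30*g^2 + 300*g + 1000))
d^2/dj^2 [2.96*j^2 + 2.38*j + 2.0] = 5.92000000000000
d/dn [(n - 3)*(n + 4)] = 2*n + 1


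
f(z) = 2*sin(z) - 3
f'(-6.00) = 1.92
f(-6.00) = -2.44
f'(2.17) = -1.13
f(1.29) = -1.08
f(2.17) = -1.35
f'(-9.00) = -1.82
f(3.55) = -3.79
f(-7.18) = -4.56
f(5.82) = -3.89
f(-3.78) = -1.81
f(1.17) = -1.16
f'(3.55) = -1.84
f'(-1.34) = 0.46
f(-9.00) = -3.82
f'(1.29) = 0.55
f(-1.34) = -4.95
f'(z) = 2*cos(z)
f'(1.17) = 0.78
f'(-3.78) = -1.61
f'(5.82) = 1.79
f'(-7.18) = 1.25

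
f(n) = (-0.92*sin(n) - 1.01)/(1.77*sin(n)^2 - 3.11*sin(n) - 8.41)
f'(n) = (-3.54*sin(n)*cos(n) + 3.11*cos(n))*(-0.92*sin(n) - 1.01)/(1.77*sin(n)^2 - 3.11*sin(n) - 8.41)^2 - 0.92*cos(n)/(1.77*sin(n)^2 - 3.11*sin(n) - 8.41)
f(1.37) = 0.20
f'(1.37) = 0.02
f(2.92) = 0.13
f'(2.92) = -0.07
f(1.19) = 0.19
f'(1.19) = 0.04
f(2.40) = 0.17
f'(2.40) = -0.06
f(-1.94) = 0.04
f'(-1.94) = -0.06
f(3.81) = 0.08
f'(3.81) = -0.07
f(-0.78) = 0.07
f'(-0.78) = 0.07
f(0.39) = 0.15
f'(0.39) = 0.07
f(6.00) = 0.10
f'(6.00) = 0.07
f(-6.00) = 0.14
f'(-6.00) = 0.07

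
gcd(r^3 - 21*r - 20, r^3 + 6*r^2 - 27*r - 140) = r^2 - r - 20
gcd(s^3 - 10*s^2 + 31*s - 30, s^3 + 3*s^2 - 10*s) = s - 2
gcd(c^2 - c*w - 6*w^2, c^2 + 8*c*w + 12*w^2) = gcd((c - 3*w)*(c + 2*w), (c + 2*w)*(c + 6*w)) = c + 2*w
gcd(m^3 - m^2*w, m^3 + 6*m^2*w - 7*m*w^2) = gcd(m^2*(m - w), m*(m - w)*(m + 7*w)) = -m^2 + m*w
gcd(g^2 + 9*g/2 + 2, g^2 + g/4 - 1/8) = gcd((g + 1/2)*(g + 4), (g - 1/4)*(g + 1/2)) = g + 1/2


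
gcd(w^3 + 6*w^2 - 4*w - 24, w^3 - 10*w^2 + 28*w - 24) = w - 2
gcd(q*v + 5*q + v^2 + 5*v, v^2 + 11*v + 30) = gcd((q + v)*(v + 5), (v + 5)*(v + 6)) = v + 5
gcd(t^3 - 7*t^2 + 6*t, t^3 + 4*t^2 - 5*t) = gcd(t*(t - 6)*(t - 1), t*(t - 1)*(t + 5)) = t^2 - t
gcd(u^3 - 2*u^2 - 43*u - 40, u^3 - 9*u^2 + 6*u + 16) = u^2 - 7*u - 8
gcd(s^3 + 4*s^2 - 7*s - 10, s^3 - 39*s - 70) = s + 5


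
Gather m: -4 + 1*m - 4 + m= 2*m - 8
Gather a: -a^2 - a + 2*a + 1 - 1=-a^2 + a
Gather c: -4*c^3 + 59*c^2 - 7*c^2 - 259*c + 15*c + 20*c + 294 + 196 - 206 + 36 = -4*c^3 + 52*c^2 - 224*c + 320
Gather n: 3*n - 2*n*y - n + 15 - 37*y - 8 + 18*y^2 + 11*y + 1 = n*(2 - 2*y) + 18*y^2 - 26*y + 8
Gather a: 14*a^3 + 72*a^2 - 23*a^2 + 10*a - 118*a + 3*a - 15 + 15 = 14*a^3 + 49*a^2 - 105*a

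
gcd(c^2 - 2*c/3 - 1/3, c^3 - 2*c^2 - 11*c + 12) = c - 1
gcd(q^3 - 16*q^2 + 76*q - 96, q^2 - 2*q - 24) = q - 6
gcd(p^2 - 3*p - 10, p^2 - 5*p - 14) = p + 2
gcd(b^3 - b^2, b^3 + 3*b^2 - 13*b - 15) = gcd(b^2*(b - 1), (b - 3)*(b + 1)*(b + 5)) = 1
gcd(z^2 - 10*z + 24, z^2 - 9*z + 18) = z - 6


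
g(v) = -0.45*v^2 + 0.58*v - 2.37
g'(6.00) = -4.82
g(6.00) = -15.09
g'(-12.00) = 11.38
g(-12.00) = -74.13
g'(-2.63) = 2.95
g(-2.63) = -7.01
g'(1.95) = -1.18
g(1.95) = -2.95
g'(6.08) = -4.89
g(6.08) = -15.48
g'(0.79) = -0.13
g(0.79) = -2.19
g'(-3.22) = 3.48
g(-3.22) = -8.90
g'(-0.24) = 0.80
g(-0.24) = -2.54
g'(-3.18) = 3.44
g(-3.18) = -8.76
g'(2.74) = -1.89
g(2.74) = -4.16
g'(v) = 0.58 - 0.9*v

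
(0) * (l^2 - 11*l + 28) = 0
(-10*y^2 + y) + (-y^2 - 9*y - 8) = -11*y^2 - 8*y - 8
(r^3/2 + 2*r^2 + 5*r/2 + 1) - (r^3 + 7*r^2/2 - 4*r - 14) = -r^3/2 - 3*r^2/2 + 13*r/2 + 15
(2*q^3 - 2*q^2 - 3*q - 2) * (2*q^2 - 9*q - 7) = 4*q^5 - 22*q^4 - 2*q^3 + 37*q^2 + 39*q + 14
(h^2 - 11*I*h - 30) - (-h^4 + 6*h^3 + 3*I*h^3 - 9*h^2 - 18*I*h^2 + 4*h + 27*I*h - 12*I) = h^4 - 6*h^3 - 3*I*h^3 + 10*h^2 + 18*I*h^2 - 4*h - 38*I*h - 30 + 12*I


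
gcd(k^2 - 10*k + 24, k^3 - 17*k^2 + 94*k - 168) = k^2 - 10*k + 24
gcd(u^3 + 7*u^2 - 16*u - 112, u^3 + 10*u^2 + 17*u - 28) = u^2 + 11*u + 28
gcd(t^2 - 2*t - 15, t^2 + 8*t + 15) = t + 3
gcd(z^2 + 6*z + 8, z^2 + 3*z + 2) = z + 2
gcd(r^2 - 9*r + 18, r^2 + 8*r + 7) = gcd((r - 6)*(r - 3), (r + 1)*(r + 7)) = 1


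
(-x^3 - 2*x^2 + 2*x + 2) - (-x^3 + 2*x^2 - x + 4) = -4*x^2 + 3*x - 2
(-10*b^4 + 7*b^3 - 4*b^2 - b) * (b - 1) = -10*b^5 + 17*b^4 - 11*b^3 + 3*b^2 + b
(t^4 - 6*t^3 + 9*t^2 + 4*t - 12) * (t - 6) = t^5 - 12*t^4 + 45*t^3 - 50*t^2 - 36*t + 72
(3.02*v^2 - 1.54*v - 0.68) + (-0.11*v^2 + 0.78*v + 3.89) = 2.91*v^2 - 0.76*v + 3.21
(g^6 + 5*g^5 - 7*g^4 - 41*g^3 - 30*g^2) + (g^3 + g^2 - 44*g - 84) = g^6 + 5*g^5 - 7*g^4 - 40*g^3 - 29*g^2 - 44*g - 84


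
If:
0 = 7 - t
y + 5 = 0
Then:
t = 7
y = -5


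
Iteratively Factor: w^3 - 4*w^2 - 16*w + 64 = (w + 4)*(w^2 - 8*w + 16) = (w - 4)*(w + 4)*(w - 4)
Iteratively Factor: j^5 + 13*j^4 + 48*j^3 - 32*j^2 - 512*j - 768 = (j + 4)*(j^4 + 9*j^3 + 12*j^2 - 80*j - 192) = (j + 4)^2*(j^3 + 5*j^2 - 8*j - 48) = (j + 4)^3*(j^2 + j - 12) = (j + 4)^4*(j - 3)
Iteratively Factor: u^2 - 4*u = (u - 4)*(u)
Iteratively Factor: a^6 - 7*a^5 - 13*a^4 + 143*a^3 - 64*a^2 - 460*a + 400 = (a + 4)*(a^5 - 11*a^4 + 31*a^3 + 19*a^2 - 140*a + 100) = (a + 2)*(a + 4)*(a^4 - 13*a^3 + 57*a^2 - 95*a + 50) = (a - 2)*(a + 2)*(a + 4)*(a^3 - 11*a^2 + 35*a - 25) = (a - 2)*(a - 1)*(a + 2)*(a + 4)*(a^2 - 10*a + 25) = (a - 5)*(a - 2)*(a - 1)*(a + 2)*(a + 4)*(a - 5)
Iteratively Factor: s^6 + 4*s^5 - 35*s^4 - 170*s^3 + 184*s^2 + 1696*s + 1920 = (s - 5)*(s^5 + 9*s^4 + 10*s^3 - 120*s^2 - 416*s - 384) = (s - 5)*(s + 3)*(s^4 + 6*s^3 - 8*s^2 - 96*s - 128) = (s - 5)*(s + 3)*(s + 4)*(s^3 + 2*s^2 - 16*s - 32) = (s - 5)*(s + 3)*(s + 4)^2*(s^2 - 2*s - 8) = (s - 5)*(s - 4)*(s + 3)*(s + 4)^2*(s + 2)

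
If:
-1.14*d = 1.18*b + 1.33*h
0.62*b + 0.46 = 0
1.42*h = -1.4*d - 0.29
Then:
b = -0.74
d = -6.70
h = 6.40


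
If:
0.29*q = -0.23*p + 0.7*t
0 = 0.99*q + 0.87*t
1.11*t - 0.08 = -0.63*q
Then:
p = 0.60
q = -0.13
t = 0.14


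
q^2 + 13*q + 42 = (q + 6)*(q + 7)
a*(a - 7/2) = a^2 - 7*a/2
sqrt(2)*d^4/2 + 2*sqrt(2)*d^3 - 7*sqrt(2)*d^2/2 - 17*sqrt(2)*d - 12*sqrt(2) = (d/2 + 1)*(d - 3)*(d + 4)*(sqrt(2)*d + sqrt(2))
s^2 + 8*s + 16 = (s + 4)^2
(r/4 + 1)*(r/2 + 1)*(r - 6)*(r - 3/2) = r^4/8 - 3*r^3/16 - 7*r^2/2 - 3*r/4 + 9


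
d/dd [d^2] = 2*d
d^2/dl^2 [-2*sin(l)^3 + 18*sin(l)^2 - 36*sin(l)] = 18*sin(l)^3 - 72*sin(l)^2 + 24*sin(l) + 36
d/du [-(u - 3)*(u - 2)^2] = (8 - 3*u)*(u - 2)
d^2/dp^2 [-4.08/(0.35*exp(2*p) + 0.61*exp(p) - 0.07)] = (-4.08*(0.7*exp(p) + 0.61)*(1.4*exp(p) + 1.22)*exp(p) + (5.712*exp(p) + 2.4888)*(0.35*exp(2*p) + 0.61*exp(p) - 0.07))*exp(p)/(0.35*exp(2*p) + 0.61*exp(p) - 0.07)^3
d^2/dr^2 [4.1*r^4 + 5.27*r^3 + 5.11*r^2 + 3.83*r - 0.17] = 49.2*r^2 + 31.62*r + 10.22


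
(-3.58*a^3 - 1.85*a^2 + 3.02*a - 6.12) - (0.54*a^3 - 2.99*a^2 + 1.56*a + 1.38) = -4.12*a^3 + 1.14*a^2 + 1.46*a - 7.5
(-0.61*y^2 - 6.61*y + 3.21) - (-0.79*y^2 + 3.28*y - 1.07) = 0.18*y^2 - 9.89*y + 4.28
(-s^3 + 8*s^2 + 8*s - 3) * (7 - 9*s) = 9*s^4 - 79*s^3 - 16*s^2 + 83*s - 21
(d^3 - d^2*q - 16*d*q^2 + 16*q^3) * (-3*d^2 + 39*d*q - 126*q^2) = -3*d^5 + 42*d^4*q - 117*d^3*q^2 - 546*d^2*q^3 + 2640*d*q^4 - 2016*q^5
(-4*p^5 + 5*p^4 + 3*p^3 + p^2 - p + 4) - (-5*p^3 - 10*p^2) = -4*p^5 + 5*p^4 + 8*p^3 + 11*p^2 - p + 4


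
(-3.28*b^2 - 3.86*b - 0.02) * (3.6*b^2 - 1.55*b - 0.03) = -11.808*b^4 - 8.812*b^3 + 6.0094*b^2 + 0.1468*b + 0.0006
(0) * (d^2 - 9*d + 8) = 0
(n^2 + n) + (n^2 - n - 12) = 2*n^2 - 12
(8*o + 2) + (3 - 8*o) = 5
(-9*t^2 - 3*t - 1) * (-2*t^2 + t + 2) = 18*t^4 - 3*t^3 - 19*t^2 - 7*t - 2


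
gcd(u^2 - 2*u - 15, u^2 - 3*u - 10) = u - 5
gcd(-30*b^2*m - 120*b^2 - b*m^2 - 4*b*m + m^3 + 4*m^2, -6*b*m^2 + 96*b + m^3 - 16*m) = 6*b*m + 24*b - m^2 - 4*m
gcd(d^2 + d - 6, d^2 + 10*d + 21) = d + 3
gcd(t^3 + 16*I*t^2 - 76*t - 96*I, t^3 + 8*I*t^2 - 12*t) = t^2 + 8*I*t - 12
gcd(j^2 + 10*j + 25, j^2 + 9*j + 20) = j + 5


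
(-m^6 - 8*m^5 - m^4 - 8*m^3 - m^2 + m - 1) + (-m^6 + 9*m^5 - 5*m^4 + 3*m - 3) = -2*m^6 + m^5 - 6*m^4 - 8*m^3 - m^2 + 4*m - 4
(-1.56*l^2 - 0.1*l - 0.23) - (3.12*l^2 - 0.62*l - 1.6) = -4.68*l^2 + 0.52*l + 1.37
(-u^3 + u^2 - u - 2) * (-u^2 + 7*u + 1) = u^5 - 8*u^4 + 7*u^3 - 4*u^2 - 15*u - 2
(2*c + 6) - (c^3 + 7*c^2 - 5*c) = -c^3 - 7*c^2 + 7*c + 6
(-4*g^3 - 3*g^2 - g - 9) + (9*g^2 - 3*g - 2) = -4*g^3 + 6*g^2 - 4*g - 11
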